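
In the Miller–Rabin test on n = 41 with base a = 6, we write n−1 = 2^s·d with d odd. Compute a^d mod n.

27

41 − 1 = 40 = 2^3 · 5, so d = 5.
6^1 ≡ 6 (mod 41)
6^2 ≡ 6^2 = 36 ≡ 36 (mod 41)
6^4 ≡ 36^2 = 1296 ≡ 25 (mod 41)
5 = 4 + 1 in binary powers of 2.
So 6^5 ≡ 25 · 6 ≡ 27 (mod 41).
Squaring chain: 27 → 32 → 40; reaches −1, so base 6 does not prove 41 composite.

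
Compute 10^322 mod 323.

270

10^1 ≡ 10 (mod 323)
10^2 ≡ 10^2 = 100 ≡ 100 (mod 323)
10^4 ≡ 100^2 = 10000 ≡ 310 (mod 323)
10^8 ≡ 310^2 = 96100 ≡ 169 (mod 323)
10^16 ≡ 169^2 = 28561 ≡ 137 (mod 323)
10^32 ≡ 137^2 = 18769 ≡ 35 (mod 323)
10^64 ≡ 35^2 = 1225 ≡ 256 (mod 323)
10^128 ≡ 256^2 = 65536 ≡ 290 (mod 323)
10^256 ≡ 290^2 = 84100 ≡ 120 (mod 323)
322 = 256 + 64 + 2 in binary powers of 2.
So 10^322 ≡ 120 · 256 · 100 ≡ 270 (mod 323).
Since 270 ≠ 1, base 10 is a Fermat witness: 323 is composite.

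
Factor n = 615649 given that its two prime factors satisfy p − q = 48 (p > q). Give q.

Since p = q + 48, we have 615649 = q(q + 48), so q² + 48q − 615649 = 0.
Discriminant: 48² + 4·615649 = 2304 + 2462596 = 2464900; √2464900 = 1570.
q = (−48 + 1570)/2 = 761, and p = q + 48 = 809.
Check: 761 · 809 = 615649.

761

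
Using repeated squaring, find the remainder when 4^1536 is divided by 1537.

864

4^1 ≡ 4 (mod 1537)
4^2 ≡ 4^2 = 16 ≡ 16 (mod 1537)
4^4 ≡ 16^2 = 256 ≡ 256 (mod 1537)
4^8 ≡ 256^2 = 65536 ≡ 982 (mod 1537)
4^16 ≡ 982^2 = 964324 ≡ 625 (mod 1537)
4^32 ≡ 625^2 = 390625 ≡ 227 (mod 1537)
4^64 ≡ 227^2 = 51529 ≡ 808 (mod 1537)
4^128 ≡ 808^2 = 652864 ≡ 1176 (mod 1537)
4^256 ≡ 1176^2 = 1382976 ≡ 1213 (mod 1537)
4^512 ≡ 1213^2 = 1471369 ≡ 460 (mod 1537)
4^1024 ≡ 460^2 = 211600 ≡ 1031 (mod 1537)
1536 = 1024 + 512 in binary powers of 2.
So 4^1536 ≡ 1031 · 460 ≡ 864 (mod 1537).
Since 864 ≠ 1, base 4 is a Fermat witness: 1537 is composite.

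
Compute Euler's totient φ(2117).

2016

Factor: 2117 = 29 · 73.
φ(2117) = (29−1) · (73−1) = 28 · 72 = 2016.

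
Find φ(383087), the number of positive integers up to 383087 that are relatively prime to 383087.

365400

Factor: 383087 = 43 · 59 · 151.
φ(383087) = (43−1) · (59−1) · (151−1) = 42 · 58 · 150 = 365400.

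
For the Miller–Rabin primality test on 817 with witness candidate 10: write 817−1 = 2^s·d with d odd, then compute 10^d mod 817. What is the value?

84

817 − 1 = 816 = 2^4 · 51, so d = 51.
10^1 ≡ 10 (mod 817)
10^2 ≡ 10^2 = 100 ≡ 100 (mod 817)
10^4 ≡ 100^2 = 10000 ≡ 196 (mod 817)
10^8 ≡ 196^2 = 38416 ≡ 17 (mod 817)
10^16 ≡ 17^2 = 289 ≡ 289 (mod 817)
10^32 ≡ 289^2 = 83521 ≡ 187 (mod 817)
51 = 32 + 16 + 2 + 1 in binary powers of 2.
So 10^51 ≡ 187 · 289 · 100 · 10 ≡ 84 (mod 817).
Squaring chain: 84 → 520 → 790 → 729; never reaches −1, so base 10 is a Miller–Rabin witness that 817 is composite.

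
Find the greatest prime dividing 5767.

79

5767 = 73 · 79
79 is prime.
So 5767 = 73 · 79; the largest prime factor is 79.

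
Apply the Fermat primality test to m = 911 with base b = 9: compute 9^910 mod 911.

1

9^1 ≡ 9 (mod 911)
9^2 ≡ 9^2 = 81 ≡ 81 (mod 911)
9^4 ≡ 81^2 = 6561 ≡ 184 (mod 911)
9^8 ≡ 184^2 = 33856 ≡ 149 (mod 911)
9^16 ≡ 149^2 = 22201 ≡ 337 (mod 911)
9^32 ≡ 337^2 = 113569 ≡ 605 (mod 911)
9^64 ≡ 605^2 = 366025 ≡ 714 (mod 911)
9^128 ≡ 714^2 = 509796 ≡ 547 (mod 911)
9^256 ≡ 547^2 = 299209 ≡ 401 (mod 911)
9^512 ≡ 401^2 = 160801 ≡ 465 (mod 911)
910 = 512 + 256 + 128 + 8 + 4 + 2 in binary powers of 2.
So 9^910 ≡ 465 · 401 · 547 · 149 · 184 · 81 ≡ 1 (mod 911).
Since the result is 1, base 9 gives no evidence that 911 is composite.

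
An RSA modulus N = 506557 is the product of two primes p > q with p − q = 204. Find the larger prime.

Since p = q + 204, we have 506557 = q(q + 204), so q² + 204q − 506557 = 0.
Discriminant: 204² + 4·506557 = 41616 + 2026228 = 2067844; √2067844 = 1438.
q = (−204 + 1438)/2 = 617, and p = q + 204 = 821.
Check: 617 · 821 = 506557.

821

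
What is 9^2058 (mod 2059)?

1161

9^1 ≡ 9 (mod 2059)
9^2 ≡ 9^2 = 81 ≡ 81 (mod 2059)
9^4 ≡ 81^2 = 6561 ≡ 384 (mod 2059)
9^8 ≡ 384^2 = 147456 ≡ 1267 (mod 2059)
9^16 ≡ 1267^2 = 1605289 ≡ 1328 (mod 2059)
9^32 ≡ 1328^2 = 1763584 ≡ 1080 (mod 2059)
9^64 ≡ 1080^2 = 1166400 ≡ 1006 (mod 2059)
9^128 ≡ 1006^2 = 1012036 ≡ 1067 (mod 2059)
9^256 ≡ 1067^2 = 1138489 ≡ 1921 (mod 2059)
9^512 ≡ 1921^2 = 3690241 ≡ 513 (mod 2059)
9^1024 ≡ 513^2 = 263169 ≡ 1676 (mod 2059)
9^2048 ≡ 1676^2 = 2808976 ≡ 500 (mod 2059)
2058 = 2048 + 8 + 2 in binary powers of 2.
So 9^2058 ≡ 500 · 1267 · 81 ≡ 1161 (mod 2059).
Since 1161 ≠ 1, base 9 is a Fermat witness: 2059 is composite.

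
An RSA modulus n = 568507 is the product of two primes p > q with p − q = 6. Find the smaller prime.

751

Since p = q + 6, we have 568507 = q(q + 6), so q² + 6q − 568507 = 0.
Discriminant: 6² + 4·568507 = 36 + 2274028 = 2274064; √2274064 = 1508.
q = (−6 + 1508)/2 = 751, and p = q + 6 = 757.
Check: 751 · 757 = 568507.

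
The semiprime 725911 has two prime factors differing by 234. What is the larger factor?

Since p = q + 234, we have 725911 = q(q + 234), so q² + 234q − 725911 = 0.
Discriminant: 234² + 4·725911 = 54756 + 2903644 = 2958400; √2958400 = 1720.
q = (−234 + 1720)/2 = 743, and p = q + 234 = 977.
Check: 743 · 977 = 725911.

977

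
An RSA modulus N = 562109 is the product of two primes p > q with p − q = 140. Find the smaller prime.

683

Since p = q + 140, we have 562109 = q(q + 140), so q² + 140q − 562109 = 0.
Discriminant: 140² + 4·562109 = 19600 + 2248436 = 2268036; √2268036 = 1506.
q = (−140 + 1506)/2 = 683, and p = q + 140 = 823.
Check: 683 · 823 = 562109.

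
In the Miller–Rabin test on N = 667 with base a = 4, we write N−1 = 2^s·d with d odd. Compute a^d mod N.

179

667 − 1 = 666 = 2^1 · 333, so d = 333.
4^1 ≡ 4 (mod 667)
4^2 ≡ 4^2 = 16 ≡ 16 (mod 667)
4^4 ≡ 16^2 = 256 ≡ 256 (mod 667)
4^8 ≡ 256^2 = 65536 ≡ 170 (mod 667)
4^16 ≡ 170^2 = 28900 ≡ 219 (mod 667)
4^32 ≡ 219^2 = 47961 ≡ 604 (mod 667)
4^64 ≡ 604^2 = 364816 ≡ 634 (mod 667)
4^128 ≡ 634^2 = 401956 ≡ 422 (mod 667)
4^256 ≡ 422^2 = 178084 ≡ 662 (mod 667)
333 = 256 + 64 + 8 + 4 + 1 in binary powers of 2.
So 4^333 ≡ 662 · 634 · 170 · 256 · 4 ≡ 179 (mod 667).
Squaring chain: 179; never reaches −1, so base 4 is a Miller–Rabin witness that 667 is composite.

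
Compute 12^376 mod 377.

1

12^1 ≡ 12 (mod 377)
12^2 ≡ 12^2 = 144 ≡ 144 (mod 377)
12^4 ≡ 144^2 = 20736 ≡ 1 (mod 377)
12^8 ≡ 1^2 = 1 ≡ 1 (mod 377)
12^16 ≡ 1^2 = 1 ≡ 1 (mod 377)
12^32 ≡ 1^2 = 1 ≡ 1 (mod 377)
12^64 ≡ 1^2 = 1 ≡ 1 (mod 377)
12^128 ≡ 1^2 = 1 ≡ 1 (mod 377)
12^256 ≡ 1^2 = 1 ≡ 1 (mod 377)
376 = 256 + 64 + 32 + 16 + 8 in binary powers of 2.
So 12^376 ≡ 1 · 1 · 1 · 1 · 1 ≡ 1 (mod 377).
Since the result is 1, base 12 gives no evidence that 377 is composite.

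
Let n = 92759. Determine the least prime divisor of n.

23

92759 is odd.
Digit sum 32, not divisible by 3.
Ends in 9: not divisible by 5.
7: 92759 = 7·13251 + 2
11: 92759 = 11·8432 + 7
13: 92759 = 13·7135 + 4
17: 92759 = 17·5456 + 7
19: 92759 = 19·4882 + 1
23: 92759 = 23·4033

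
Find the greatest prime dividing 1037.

61

1037 = 17 · 61
61 is prime.
So 1037 = 17 · 61; the largest prime factor is 61.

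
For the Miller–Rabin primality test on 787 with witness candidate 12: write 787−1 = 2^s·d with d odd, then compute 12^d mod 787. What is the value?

786

787 − 1 = 786 = 2^1 · 393, so d = 393.
12^1 ≡ 12 (mod 787)
12^2 ≡ 12^2 = 144 ≡ 144 (mod 787)
12^4 ≡ 144^2 = 20736 ≡ 274 (mod 787)
12^8 ≡ 274^2 = 75076 ≡ 311 (mod 787)
12^16 ≡ 311^2 = 96721 ≡ 707 (mod 787)
12^32 ≡ 707^2 = 499849 ≡ 104 (mod 787)
12^64 ≡ 104^2 = 10816 ≡ 585 (mod 787)
12^128 ≡ 585^2 = 342225 ≡ 667 (mod 787)
12^256 ≡ 667^2 = 444889 ≡ 234 (mod 787)
393 = 256 + 128 + 8 + 1 in binary powers of 2.
So 12^393 ≡ 234 · 667 · 311 · 12 ≡ 786 (mod 787).
Since 12^d ≡ 786 (mod 787), base 12 does not prove 787 composite.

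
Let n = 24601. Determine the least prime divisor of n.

24601 is odd.
Digit sum 13, not divisible by 3.
Ends in 1: not divisible by 5.
7: 24601 = 7·3514 + 3
11: 24601 = 11·2236 + 5
13: 24601 = 13·1892 + 5
17: 24601 = 17·1447 + 2
19: 24601 = 19·1294 + 15
23: 24601 = 23·1069 + 14
29: 24601 = 29·848 + 9
31: 24601 = 31·793 + 18
37: 24601 = 37·664 + 33
41: 24601 = 41·600 + 1
43: 24601 = 43·572 + 5
47: 24601 = 47·523 + 20
53: 24601 = 53·464 + 9
59: 24601 = 59·416 + 57
61: 24601 = 61·403 + 18
67: 24601 = 67·367 + 12
71: 24601 = 71·346 + 35
73: 24601 = 73·337

73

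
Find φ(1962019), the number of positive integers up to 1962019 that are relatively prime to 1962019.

Factor: 1962019 = 97 · 113 · 179.
φ(1962019) = (97−1) · (113−1) · (179−1) = 96 · 112 · 178 = 1913856.

1913856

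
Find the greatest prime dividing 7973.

67

7973 = 7 · 1139
1139 = 17 · 67
67 is prime.
So 7973 = 7 · 17 · 67; the largest prime factor is 67.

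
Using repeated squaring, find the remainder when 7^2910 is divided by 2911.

1795

7^1 ≡ 7 (mod 2911)
7^2 ≡ 7^2 = 49 ≡ 49 (mod 2911)
7^4 ≡ 49^2 = 2401 ≡ 2401 (mod 2911)
7^8 ≡ 2401^2 = 5764801 ≡ 1021 (mod 2911)
7^16 ≡ 1021^2 = 1042441 ≡ 303 (mod 2911)
7^32 ≡ 303^2 = 91809 ≡ 1568 (mod 2911)
7^64 ≡ 1568^2 = 2458624 ≡ 1740 (mod 2911)
7^128 ≡ 1740^2 = 3027600 ≡ 160 (mod 2911)
7^256 ≡ 160^2 = 25600 ≡ 2312 (mod 2911)
7^512 ≡ 2312^2 = 5345344 ≡ 748 (mod 2911)
7^1024 ≡ 748^2 = 559504 ≡ 592 (mod 2911)
7^2048 ≡ 592^2 = 350464 ≡ 1144 (mod 2911)
2910 = 2048 + 512 + 256 + 64 + 16 + 8 + 4 + 2 in binary powers of 2.
So 7^2910 ≡ 1144 · 748 · 2312 · 1740 · 303 · 1021 · 2401 · 49 ≡ 1795 (mod 2911).
Since 1795 ≠ 1, base 7 is a Fermat witness: 2911 is composite.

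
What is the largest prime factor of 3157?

41

3157 = 7 · 451
451 = 11 · 41
41 is prime.
So 3157 = 7 · 11 · 41; the largest prime factor is 41.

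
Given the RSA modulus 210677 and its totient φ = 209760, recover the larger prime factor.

461

φ(n) = (p−1)(q−1) = n − (p+q) + 1, so p + q = 210677 − 209760 + 1 = 918.
p and q are the roots of t² − 918t + 210677 = 0.
Discriminant: 918² − 4·210677 = 842724 − 842708 = 16; √16 = 4.
q = (918 − 4)/2 = 457, p = (918 + 4)/2 = 461.
Check: 457 · 461 = 210677.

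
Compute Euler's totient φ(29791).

Factor: 29791 = 31^3.
φ(29791) = 31^2·(31−1) = 28830.

28830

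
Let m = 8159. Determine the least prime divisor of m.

8159 is odd.
Digit sum 23, not divisible by 3.
Ends in 9: not divisible by 5.
7: 8159 = 7·1165 + 4
11: 8159 = 11·741 + 8
13: 8159 = 13·627 + 8
17: 8159 = 17·479 + 16
19: 8159 = 19·429 + 8
23: 8159 = 23·354 + 17
29: 8159 = 29·281 + 10
31: 8159 = 31·263 + 6
37: 8159 = 37·220 + 19
41: 8159 = 41·199

41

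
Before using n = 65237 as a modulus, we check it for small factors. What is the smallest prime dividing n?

89

65237 is odd.
Digit sum 23, not divisible by 3.
Ends in 7: not divisible by 5.
7: 65237 = 7·9319 + 4
11: 65237 = 11·5930 + 7
13: 65237 = 13·5018 + 3
17: 65237 = 17·3837 + 8
19: 65237 = 19·3433 + 10
23: 65237 = 23·2836 + 9
29: 65237 = 29·2249 + 16
31: 65237 = 31·2104 + 13
37: 65237 = 37·1763 + 6
41: 65237 = 41·1591 + 6
43: 65237 = 43·1517 + 6
47: 65237 = 47·1388 + 1
53: 65237 = 53·1230 + 47
59: 65237 = 59·1105 + 42
61: 65237 = 61·1069 + 28
67: 65237 = 67·973 + 46
71: 65237 = 71·918 + 59
73: 65237 = 73·893 + 48
79: 65237 = 79·825 + 62
83: 65237 = 83·785 + 82
89: 65237 = 89·733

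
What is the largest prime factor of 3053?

71

3053 = 43 · 71
71 is prime.
So 3053 = 43 · 71; the largest prime factor is 71.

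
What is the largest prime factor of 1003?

1003 = 17 · 59
59 is prime.
So 1003 = 17 · 59; the largest prime factor is 59.

59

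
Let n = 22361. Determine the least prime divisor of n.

59

22361 is odd.
Digit sum 14, not divisible by 3.
Ends in 1: not divisible by 5.
7: 22361 = 7·3194 + 3
11: 22361 = 11·2032 + 9
13: 22361 = 13·1720 + 1
17: 22361 = 17·1315 + 6
19: 22361 = 19·1176 + 17
23: 22361 = 23·972 + 5
29: 22361 = 29·771 + 2
31: 22361 = 31·721 + 10
37: 22361 = 37·604 + 13
41: 22361 = 41·545 + 16
43: 22361 = 43·520 + 1
47: 22361 = 47·475 + 36
53: 22361 = 53·421 + 48
59: 22361 = 59·379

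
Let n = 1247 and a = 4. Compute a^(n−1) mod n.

4^1 ≡ 4 (mod 1247)
4^2 ≡ 4^2 = 16 ≡ 16 (mod 1247)
4^4 ≡ 16^2 = 256 ≡ 256 (mod 1247)
4^8 ≡ 256^2 = 65536 ≡ 692 (mod 1247)
4^16 ≡ 692^2 = 478864 ≡ 16 (mod 1247)
4^32 ≡ 16^2 = 256 ≡ 256 (mod 1247)
4^64 ≡ 256^2 = 65536 ≡ 692 (mod 1247)
4^128 ≡ 692^2 = 478864 ≡ 16 (mod 1247)
4^256 ≡ 16^2 = 256 ≡ 256 (mod 1247)
4^512 ≡ 256^2 = 65536 ≡ 692 (mod 1247)
4^1024 ≡ 692^2 = 478864 ≡ 16 (mod 1247)
1246 = 1024 + 128 + 64 + 16 + 8 + 4 + 2 in binary powers of 2.
So 4^1246 ≡ 16 · 16 · 692 · 16 · 692 · 256 · 16 ≡ 1 (mod 1247).
Since the result is 1, base 4 gives no evidence that 1247 is composite.

1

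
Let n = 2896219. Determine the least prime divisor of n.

61

2896219 is odd.
Digit sum 37, not divisible by 3.
Ends in 9: not divisible by 5.
7: 2896219 = 7·413745 + 4
11: 2896219 = 11·263292 + 7
13: 2896219 = 13·222786 + 1
17: 2896219 = 17·170365 + 14
19: 2896219 = 19·152432 + 11
23: 2896219 = 23·125922 + 13
29: 2896219 = 29·99869 + 18
31: 2896219 = 31·93426 + 13
37: 2896219 = 37·78276 + 7
41: 2896219 = 41·70639 + 20
43: 2896219 = 43·67353 + 40
47: 2896219 = 47·61621 + 32
53: 2896219 = 53·54645 + 34
59: 2896219 = 59·49088 + 27
61: 2896219 = 61·47479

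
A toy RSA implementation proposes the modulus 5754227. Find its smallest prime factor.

41

5754227 is odd.
Digit sum 32, not divisible by 3.
Ends in 7: not divisible by 5.
7: 5754227 = 7·822032 + 3
11: 5754227 = 11·523111 + 6
13: 5754227 = 13·442632 + 11
17: 5754227 = 17·338483 + 16
19: 5754227 = 19·302854 + 1
23: 5754227 = 23·250183 + 18
29: 5754227 = 29·198421 + 18
31: 5754227 = 31·185620 + 7
37: 5754227 = 37·155519 + 24
41: 5754227 = 41·140347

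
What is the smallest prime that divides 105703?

105703 is odd.
Digit sum 16, not divisible by 3.
Ends in 3: not divisible by 5.
7: 105703 = 7·15100 + 3
11: 105703 = 11·9609 + 4
13: 105703 = 13·8131

13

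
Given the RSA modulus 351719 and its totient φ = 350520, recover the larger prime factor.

691

φ(n) = (p−1)(q−1) = n − (p+q) + 1, so p + q = 351719 − 350520 + 1 = 1200.
p and q are the roots of t² − 1200t + 351719 = 0.
Discriminant: 1200² − 4·351719 = 1440000 − 1406876 = 33124; √33124 = 182.
q = (1200 − 182)/2 = 509, p = (1200 + 182)/2 = 691.
Check: 509 · 691 = 351719.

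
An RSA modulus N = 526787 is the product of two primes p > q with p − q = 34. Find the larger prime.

Since p = q + 34, we have 526787 = q(q + 34), so q² + 34q − 526787 = 0.
Discriminant: 34² + 4·526787 = 1156 + 2107148 = 2108304; √2108304 = 1452.
q = (−34 + 1452)/2 = 709, and p = q + 34 = 743.
Check: 709 · 743 = 526787.

743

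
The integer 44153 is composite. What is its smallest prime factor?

67

44153 is odd.
Digit sum 17, not divisible by 3.
Ends in 3: not divisible by 5.
7: 44153 = 7·6307 + 4
11: 44153 = 11·4013 + 10
13: 44153 = 13·3396 + 5
17: 44153 = 17·2597 + 4
19: 44153 = 19·2323 + 16
23: 44153 = 23·1919 + 16
29: 44153 = 29·1522 + 15
31: 44153 = 31·1424 + 9
37: 44153 = 37·1193 + 12
41: 44153 = 41·1076 + 37
43: 44153 = 43·1026 + 35
47: 44153 = 47·939 + 20
53: 44153 = 53·833 + 4
59: 44153 = 59·748 + 21
61: 44153 = 61·723 + 50
67: 44153 = 67·659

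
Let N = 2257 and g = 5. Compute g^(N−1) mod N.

1839

5^1 ≡ 5 (mod 2257)
5^2 ≡ 5^2 = 25 ≡ 25 (mod 2257)
5^4 ≡ 25^2 = 625 ≡ 625 (mod 2257)
5^8 ≡ 625^2 = 390625 ≡ 164 (mod 2257)
5^16 ≡ 164^2 = 26896 ≡ 2069 (mod 2257)
5^32 ≡ 2069^2 = 4280761 ≡ 1489 (mod 2257)
5^64 ≡ 1489^2 = 2217121 ≡ 747 (mod 2257)
5^128 ≡ 747^2 = 558009 ≡ 530 (mod 2257)
5^256 ≡ 530^2 = 280900 ≡ 1032 (mod 2257)
5^512 ≡ 1032^2 = 1065024 ≡ 1977 (mod 2257)
5^1024 ≡ 1977^2 = 3908529 ≡ 1662 (mod 2257)
5^2048 ≡ 1662^2 = 2762244 ≡ 1933 (mod 2257)
2256 = 2048 + 128 + 64 + 16 in binary powers of 2.
So 5^2256 ≡ 1933 · 530 · 747 · 2069 ≡ 1839 (mod 2257).
Since 1839 ≠ 1, base 5 is a Fermat witness: 2257 is composite.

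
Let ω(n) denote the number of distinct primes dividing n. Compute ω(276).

276 = 2^2 · 69
69 = 3 · 23
276 = 2^2 · 3 · 23, which has 3 distinct prime factors.

3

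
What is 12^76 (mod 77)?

12^1 ≡ 12 (mod 77)
12^2 ≡ 12^2 = 144 ≡ 67 (mod 77)
12^4 ≡ 67^2 = 4489 ≡ 23 (mod 77)
12^8 ≡ 23^2 = 529 ≡ 67 (mod 77)
12^16 ≡ 67^2 = 4489 ≡ 23 (mod 77)
12^32 ≡ 23^2 = 529 ≡ 67 (mod 77)
12^64 ≡ 67^2 = 4489 ≡ 23 (mod 77)
76 = 64 + 8 + 4 in binary powers of 2.
So 12^76 ≡ 23 · 67 · 23 ≡ 23 (mod 77).
Since 23 ≠ 1, base 12 is a Fermat witness: 77 is composite.

23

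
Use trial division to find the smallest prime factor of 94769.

94769 is odd.
Digit sum 35, not divisible by 3.
Ends in 9: not divisible by 5.
7: 94769 = 7·13538 + 3
11: 94769 = 11·8615 + 4
13: 94769 = 13·7289 + 12
17: 94769 = 17·5574 + 11
19: 94769 = 19·4987 + 16
23: 94769 = 23·4120 + 9
29: 94769 = 29·3267 + 26
31: 94769 = 31·3057 + 2
37: 94769 = 37·2561 + 12
41: 94769 = 41·2311 + 18
43: 94769 = 43·2203 + 40
47: 94769 = 47·2016 + 17
53: 94769 = 53·1788 + 5
59: 94769 = 59·1606 + 15
61: 94769 = 61·1553 + 36
67: 94769 = 67·1414 + 31
71: 94769 = 71·1334 + 55
73: 94769 = 73·1298 + 15
79: 94769 = 79·1199 + 48
83: 94769 = 83·1141 + 66
89: 94769 = 89·1064 + 73
97: 94769 = 97·977

97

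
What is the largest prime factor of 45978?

45978 = 2 · 22989
22989 = 3 · 7663
7663 = 79 · 97
97 is prime.
So 45978 = 2 · 3 · 79 · 97; the largest prime factor is 97.

97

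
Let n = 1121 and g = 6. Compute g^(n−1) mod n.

6^1 ≡ 6 (mod 1121)
6^2 ≡ 6^2 = 36 ≡ 36 (mod 1121)
6^4 ≡ 36^2 = 1296 ≡ 175 (mod 1121)
6^8 ≡ 175^2 = 30625 ≡ 358 (mod 1121)
6^16 ≡ 358^2 = 128164 ≡ 370 (mod 1121)
6^32 ≡ 370^2 = 136900 ≡ 138 (mod 1121)
6^64 ≡ 138^2 = 19044 ≡ 1108 (mod 1121)
6^128 ≡ 1108^2 = 1227664 ≡ 169 (mod 1121)
6^256 ≡ 169^2 = 28561 ≡ 536 (mod 1121)
6^512 ≡ 536^2 = 287296 ≡ 320 (mod 1121)
6^1024 ≡ 320^2 = 102400 ≡ 389 (mod 1121)
1120 = 1024 + 64 + 32 in binary powers of 2.
So 6^1120 ≡ 389 · 1108 · 138 ≡ 517 (mod 1121).
Since 517 ≠ 1, base 6 is a Fermat witness: 1121 is composite.

517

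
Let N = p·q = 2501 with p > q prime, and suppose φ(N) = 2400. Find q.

φ(n) = (p−1)(q−1) = n − (p+q) + 1, so p + q = 2501 − 2400 + 1 = 102.
p and q are the roots of t² − 102t + 2501 = 0.
Discriminant: 102² − 4·2501 = 10404 − 10004 = 400; √400 = 20.
q = (102 − 20)/2 = 41, p = (102 + 20)/2 = 61.
Check: 41 · 61 = 2501.

41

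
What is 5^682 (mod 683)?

1

5^1 ≡ 5 (mod 683)
5^2 ≡ 5^2 = 25 ≡ 25 (mod 683)
5^4 ≡ 25^2 = 625 ≡ 625 (mod 683)
5^8 ≡ 625^2 = 390625 ≡ 632 (mod 683)
5^16 ≡ 632^2 = 399424 ≡ 552 (mod 683)
5^32 ≡ 552^2 = 304704 ≡ 86 (mod 683)
5^64 ≡ 86^2 = 7396 ≡ 566 (mod 683)
5^128 ≡ 566^2 = 320356 ≡ 29 (mod 683)
5^256 ≡ 29^2 = 841 ≡ 158 (mod 683)
5^512 ≡ 158^2 = 24964 ≡ 376 (mod 683)
682 = 512 + 128 + 32 + 8 + 2 in binary powers of 2.
So 5^682 ≡ 376 · 29 · 86 · 632 · 25 ≡ 1 (mod 683).
Since the result is 1, base 5 gives no evidence that 683 is composite.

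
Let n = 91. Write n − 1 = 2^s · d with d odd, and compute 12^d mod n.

91 − 1 = 90 = 2^1 · 45, so d = 45.
12^1 ≡ 12 (mod 91)
12^2 ≡ 12^2 = 144 ≡ 53 (mod 91)
12^4 ≡ 53^2 = 2809 ≡ 79 (mod 91)
12^8 ≡ 79^2 = 6241 ≡ 53 (mod 91)
12^16 ≡ 53^2 = 2809 ≡ 79 (mod 91)
12^32 ≡ 79^2 = 6241 ≡ 53 (mod 91)
45 = 32 + 8 + 4 + 1 in binary powers of 2.
So 12^45 ≡ 53 · 53 · 79 · 12 ≡ 90 (mod 91).
Since 12^d ≡ 90 (mod 91), base 12 does not prove 91 composite.

90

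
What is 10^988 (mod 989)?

10^1 ≡ 10 (mod 989)
10^2 ≡ 10^2 = 100 ≡ 100 (mod 989)
10^4 ≡ 100^2 = 10000 ≡ 110 (mod 989)
10^8 ≡ 110^2 = 12100 ≡ 232 (mod 989)
10^16 ≡ 232^2 = 53824 ≡ 418 (mod 989)
10^32 ≡ 418^2 = 174724 ≡ 660 (mod 989)
10^64 ≡ 660^2 = 435600 ≡ 440 (mod 989)
10^128 ≡ 440^2 = 193600 ≡ 745 (mod 989)
10^256 ≡ 745^2 = 555025 ≡ 196 (mod 989)
10^512 ≡ 196^2 = 38416 ≡ 834 (mod 989)
988 = 512 + 256 + 128 + 64 + 16 + 8 + 4 in binary powers of 2.
So 10^988 ≡ 834 · 196 · 745 · 440 · 418 · 232 · 110 ≡ 440 (mod 989).
Since 440 ≠ 1, base 10 is a Fermat witness: 989 is composite.

440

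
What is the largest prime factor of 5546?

59

5546 = 2 · 2773
2773 = 47 · 59
59 is prime.
So 5546 = 2 · 47 · 59; the largest prime factor is 59.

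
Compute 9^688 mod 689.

9^1 ≡ 9 (mod 689)
9^2 ≡ 9^2 = 81 ≡ 81 (mod 689)
9^4 ≡ 81^2 = 6561 ≡ 360 (mod 689)
9^8 ≡ 360^2 = 129600 ≡ 68 (mod 689)
9^16 ≡ 68^2 = 4624 ≡ 490 (mod 689)
9^32 ≡ 490^2 = 240100 ≡ 328 (mod 689)
9^64 ≡ 328^2 = 107584 ≡ 100 (mod 689)
9^128 ≡ 100^2 = 10000 ≡ 354 (mod 689)
9^256 ≡ 354^2 = 125316 ≡ 607 (mod 689)
9^512 ≡ 607^2 = 368449 ≡ 523 (mod 689)
688 = 512 + 128 + 32 + 16 in binary powers of 2.
So 9^688 ≡ 523 · 354 · 328 · 490 ≡ 100 (mod 689).
Since 100 ≠ 1, base 9 is a Fermat witness: 689 is composite.

100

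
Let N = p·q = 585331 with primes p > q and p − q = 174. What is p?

857

Since p = q + 174, we have 585331 = q(q + 174), so q² + 174q − 585331 = 0.
Discriminant: 174² + 4·585331 = 30276 + 2341324 = 2371600; √2371600 = 1540.
q = (−174 + 1540)/2 = 683, and p = q + 174 = 857.
Check: 683 · 857 = 585331.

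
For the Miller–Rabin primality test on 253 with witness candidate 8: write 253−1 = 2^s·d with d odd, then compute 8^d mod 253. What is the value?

253 − 1 = 252 = 2^2 · 63, so d = 63.
8^1 ≡ 8 (mod 253)
8^2 ≡ 8^2 = 64 ≡ 64 (mod 253)
8^4 ≡ 64^2 = 4096 ≡ 48 (mod 253)
8^8 ≡ 48^2 = 2304 ≡ 27 (mod 253)
8^16 ≡ 27^2 = 729 ≡ 223 (mod 253)
8^32 ≡ 223^2 = 49729 ≡ 141 (mod 253)
63 = 32 + 16 + 8 + 4 + 2 + 1 in binary powers of 2.
So 8^63 ≡ 141 · 223 · 27 · 48 · 64 · 8 ≡ 50 (mod 253).
Squaring chain: 50 → 223; never reaches −1, so base 8 is a Miller–Rabin witness that 253 is composite.

50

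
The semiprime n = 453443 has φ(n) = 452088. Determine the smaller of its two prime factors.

φ(n) = (p−1)(q−1) = n − (p+q) + 1, so p + q = 453443 − 452088 + 1 = 1356.
p and q are the roots of t² − 1356t + 453443 = 0.
Discriminant: 1356² − 4·453443 = 1838736 − 1813772 = 24964; √24964 = 158.
q = (1356 − 158)/2 = 599, p = (1356 + 158)/2 = 757.
Check: 599 · 757 = 453443.

599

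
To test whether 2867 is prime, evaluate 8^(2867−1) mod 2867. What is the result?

8^1 ≡ 8 (mod 2867)
8^2 ≡ 8^2 = 64 ≡ 64 (mod 2867)
8^4 ≡ 64^2 = 4096 ≡ 1229 (mod 2867)
8^8 ≡ 1229^2 = 1510441 ≡ 2399 (mod 2867)
8^16 ≡ 2399^2 = 5755201 ≡ 1132 (mod 2867)
8^32 ≡ 1132^2 = 1281424 ≡ 2742 (mod 2867)
8^64 ≡ 2742^2 = 7518564 ≡ 1290 (mod 2867)
8^128 ≡ 1290^2 = 1664100 ≡ 1240 (mod 2867)
8^256 ≡ 1240^2 = 1537600 ≡ 888 (mod 2867)
8^512 ≡ 888^2 = 788544 ≡ 119 (mod 2867)
8^1024 ≡ 119^2 = 14161 ≡ 2693 (mod 2867)
8^2048 ≡ 2693^2 = 7252249 ≡ 1606 (mod 2867)
2866 = 2048 + 512 + 256 + 32 + 16 + 2 in binary powers of 2.
So 8^2866 ≡ 1606 · 119 · 888 · 2742 · 1132 · 64 ≡ 332 (mod 2867).
Since 332 ≠ 1, base 8 is a Fermat witness: 2867 is composite.

332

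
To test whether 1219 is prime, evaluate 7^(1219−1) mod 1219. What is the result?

1070

7^1 ≡ 7 (mod 1219)
7^2 ≡ 7^2 = 49 ≡ 49 (mod 1219)
7^4 ≡ 49^2 = 2401 ≡ 1182 (mod 1219)
7^8 ≡ 1182^2 = 1397124 ≡ 150 (mod 1219)
7^16 ≡ 150^2 = 22500 ≡ 558 (mod 1219)
7^32 ≡ 558^2 = 311364 ≡ 519 (mod 1219)
7^64 ≡ 519^2 = 269361 ≡ 1181 (mod 1219)
7^128 ≡ 1181^2 = 1394761 ≡ 225 (mod 1219)
7^256 ≡ 225^2 = 50625 ≡ 646 (mod 1219)
7^512 ≡ 646^2 = 417316 ≡ 418 (mod 1219)
7^1024 ≡ 418^2 = 174724 ≡ 407 (mod 1219)
1218 = 1024 + 128 + 64 + 2 in binary powers of 2.
So 7^1218 ≡ 407 · 225 · 1181 · 49 ≡ 1070 (mod 1219).
Since 1070 ≠ 1, base 7 is a Fermat witness: 1219 is composite.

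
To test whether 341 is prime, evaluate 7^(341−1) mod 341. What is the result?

7^1 ≡ 7 (mod 341)
7^2 ≡ 7^2 = 49 ≡ 49 (mod 341)
7^4 ≡ 49^2 = 2401 ≡ 14 (mod 341)
7^8 ≡ 14^2 = 196 ≡ 196 (mod 341)
7^16 ≡ 196^2 = 38416 ≡ 224 (mod 341)
7^32 ≡ 224^2 = 50176 ≡ 49 (mod 341)
7^64 ≡ 49^2 = 2401 ≡ 14 (mod 341)
7^128 ≡ 14^2 = 196 ≡ 196 (mod 341)
7^256 ≡ 196^2 = 38416 ≡ 224 (mod 341)
340 = 256 + 64 + 16 + 4 in binary powers of 2.
So 7^340 ≡ 224 · 14 · 224 · 14 ≡ 56 (mod 341).
Since 56 ≠ 1, base 7 is a Fermat witness: 341 is composite.

56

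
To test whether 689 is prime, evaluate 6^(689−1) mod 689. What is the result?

256

6^1 ≡ 6 (mod 689)
6^2 ≡ 6^2 = 36 ≡ 36 (mod 689)
6^4 ≡ 36^2 = 1296 ≡ 607 (mod 689)
6^8 ≡ 607^2 = 368449 ≡ 523 (mod 689)
6^16 ≡ 523^2 = 273529 ≡ 685 (mod 689)
6^32 ≡ 685^2 = 469225 ≡ 16 (mod 689)
6^64 ≡ 16^2 = 256 ≡ 256 (mod 689)
6^128 ≡ 256^2 = 65536 ≡ 81 (mod 689)
6^256 ≡ 81^2 = 6561 ≡ 360 (mod 689)
6^512 ≡ 360^2 = 129600 ≡ 68 (mod 689)
688 = 512 + 128 + 32 + 16 in binary powers of 2.
So 6^688 ≡ 68 · 81 · 16 · 685 ≡ 256 (mod 689).
Since 256 ≠ 1, base 6 is a Fermat witness: 689 is composite.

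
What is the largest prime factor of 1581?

31

1581 = 3 · 527
527 = 17 · 31
31 is prime.
So 1581 = 3 · 17 · 31; the largest prime factor is 31.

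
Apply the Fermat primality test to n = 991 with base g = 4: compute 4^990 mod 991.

1

4^1 ≡ 4 (mod 991)
4^2 ≡ 4^2 = 16 ≡ 16 (mod 991)
4^4 ≡ 16^2 = 256 ≡ 256 (mod 991)
4^8 ≡ 256^2 = 65536 ≡ 130 (mod 991)
4^16 ≡ 130^2 = 16900 ≡ 53 (mod 991)
4^32 ≡ 53^2 = 2809 ≡ 827 (mod 991)
4^64 ≡ 827^2 = 683929 ≡ 139 (mod 991)
4^128 ≡ 139^2 = 19321 ≡ 492 (mod 991)
4^256 ≡ 492^2 = 242064 ≡ 260 (mod 991)
4^512 ≡ 260^2 = 67600 ≡ 212 (mod 991)
990 = 512 + 256 + 128 + 64 + 16 + 8 + 4 + 2 in binary powers of 2.
So 4^990 ≡ 212 · 260 · 492 · 139 · 53 · 130 · 256 · 16 ≡ 1 (mod 991).
Since the result is 1, base 4 gives no evidence that 991 is composite.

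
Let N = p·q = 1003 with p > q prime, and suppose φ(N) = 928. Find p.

59

φ(n) = (p−1)(q−1) = n − (p+q) + 1, so p + q = 1003 − 928 + 1 = 76.
p and q are the roots of t² − 76t + 1003 = 0.
Discriminant: 76² − 4·1003 = 5776 − 4012 = 1764; √1764 = 42.
q = (76 − 42)/2 = 17, p = (76 + 42)/2 = 59.
Check: 17 · 59 = 1003.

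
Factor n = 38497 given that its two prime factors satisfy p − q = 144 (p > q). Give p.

281

Since p = q + 144, we have 38497 = q(q + 144), so q² + 144q − 38497 = 0.
Discriminant: 144² + 4·38497 = 20736 + 153988 = 174724; √174724 = 418.
q = (−144 + 418)/2 = 137, and p = q + 144 = 281.
Check: 137 · 281 = 38497.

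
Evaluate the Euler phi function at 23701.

Factor: 23701 = 137 · 173.
φ(23701) = (137−1) · (173−1) = 136 · 172 = 23392.

23392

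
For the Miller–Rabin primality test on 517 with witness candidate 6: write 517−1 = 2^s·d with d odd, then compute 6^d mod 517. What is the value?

517 − 1 = 516 = 2^2 · 129, so d = 129.
6^1 ≡ 6 (mod 517)
6^2 ≡ 6^2 = 36 ≡ 36 (mod 517)
6^4 ≡ 36^2 = 1296 ≡ 262 (mod 517)
6^8 ≡ 262^2 = 68644 ≡ 400 (mod 517)
6^16 ≡ 400^2 = 160000 ≡ 247 (mod 517)
6^32 ≡ 247^2 = 61009 ≡ 3 (mod 517)
6^64 ≡ 3^2 = 9 ≡ 9 (mod 517)
6^128 ≡ 9^2 = 81 ≡ 81 (mod 517)
129 = 128 + 1 in binary powers of 2.
So 6^129 ≡ 81 · 6 ≡ 486 (mod 517).
Squaring chain: 486 → 444; never reaches −1, so base 6 is a Miller–Rabin witness that 517 is composite.

486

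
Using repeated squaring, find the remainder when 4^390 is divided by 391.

288

4^1 ≡ 4 (mod 391)
4^2 ≡ 4^2 = 16 ≡ 16 (mod 391)
4^4 ≡ 16^2 = 256 ≡ 256 (mod 391)
4^8 ≡ 256^2 = 65536 ≡ 239 (mod 391)
4^16 ≡ 239^2 = 57121 ≡ 35 (mod 391)
4^32 ≡ 35^2 = 1225 ≡ 52 (mod 391)
4^64 ≡ 52^2 = 2704 ≡ 358 (mod 391)
4^128 ≡ 358^2 = 128164 ≡ 307 (mod 391)
4^256 ≡ 307^2 = 94249 ≡ 18 (mod 391)
390 = 256 + 128 + 4 + 2 in binary powers of 2.
So 4^390 ≡ 18 · 307 · 256 · 16 ≡ 288 (mod 391).
Since 288 ≠ 1, base 4 is a Fermat witness: 391 is composite.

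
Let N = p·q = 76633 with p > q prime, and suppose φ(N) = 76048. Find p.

φ(n) = (p−1)(q−1) = n − (p+q) + 1, so p + q = 76633 − 76048 + 1 = 586.
p and q are the roots of t² − 586t + 76633 = 0.
Discriminant: 586² − 4·76633 = 343396 − 306532 = 36864; √36864 = 192.
q = (586 − 192)/2 = 197, p = (586 + 192)/2 = 389.
Check: 197 · 389 = 76633.

389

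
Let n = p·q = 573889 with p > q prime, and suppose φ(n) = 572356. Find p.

887

φ(n) = (p−1)(q−1) = n − (p+q) + 1, so p + q = 573889 − 572356 + 1 = 1534.
p and q are the roots of t² − 1534t + 573889 = 0.
Discriminant: 1534² − 4·573889 = 2353156 − 2295556 = 57600; √57600 = 240.
q = (1534 − 240)/2 = 647, p = (1534 + 240)/2 = 887.
Check: 647 · 887 = 573889.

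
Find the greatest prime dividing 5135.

5135 = 5 · 1027
1027 = 13 · 79
79 is prime.
So 5135 = 5 · 13 · 79; the largest prime factor is 79.

79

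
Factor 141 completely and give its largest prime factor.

141 = 3 · 47
47 is prime.
So 141 = 3 · 47; the largest prime factor is 47.

47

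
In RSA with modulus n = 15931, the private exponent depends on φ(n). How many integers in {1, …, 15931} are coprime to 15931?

Factor: 15931 = 89 · 179.
φ(15931) = (89−1) · (179−1) = 88 · 178 = 15664.

15664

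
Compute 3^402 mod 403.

3^1 ≡ 3 (mod 403)
3^2 ≡ 3^2 = 9 ≡ 9 (mod 403)
3^4 ≡ 9^2 = 81 ≡ 81 (mod 403)
3^8 ≡ 81^2 = 6561 ≡ 113 (mod 403)
3^16 ≡ 113^2 = 12769 ≡ 276 (mod 403)
3^32 ≡ 276^2 = 76176 ≡ 9 (mod 403)
3^64 ≡ 9^2 = 81 ≡ 81 (mod 403)
3^128 ≡ 81^2 = 6561 ≡ 113 (mod 403)
3^256 ≡ 113^2 = 12769 ≡ 276 (mod 403)
402 = 256 + 128 + 16 + 2 in binary powers of 2.
So 3^402 ≡ 276 · 113 · 276 · 9 ≡ 287 (mod 403).
Since 287 ≠ 1, base 3 is a Fermat witness: 403 is composite.

287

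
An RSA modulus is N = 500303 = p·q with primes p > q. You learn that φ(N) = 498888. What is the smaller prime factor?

φ(n) = (p−1)(q−1) = n − (p+q) + 1, so p + q = 500303 − 498888 + 1 = 1416.
p and q are the roots of t² − 1416t + 500303 = 0.
Discriminant: 1416² − 4·500303 = 2005056 − 2001212 = 3844; √3844 = 62.
q = (1416 − 62)/2 = 677, p = (1416 + 62)/2 = 739.
Check: 677 · 739 = 500303.

677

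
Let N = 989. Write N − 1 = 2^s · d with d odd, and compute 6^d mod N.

393

989 − 1 = 988 = 2^2 · 247, so d = 247.
6^1 ≡ 6 (mod 989)
6^2 ≡ 6^2 = 36 ≡ 36 (mod 989)
6^4 ≡ 36^2 = 1296 ≡ 307 (mod 989)
6^8 ≡ 307^2 = 94249 ≡ 294 (mod 989)
6^16 ≡ 294^2 = 86436 ≡ 393 (mod 989)
6^32 ≡ 393^2 = 154449 ≡ 165 (mod 989)
6^64 ≡ 165^2 = 27225 ≡ 522 (mod 989)
6^128 ≡ 522^2 = 272484 ≡ 509 (mod 989)
247 = 128 + 64 + 32 + 16 + 4 + 2 + 1 in binary powers of 2.
So 6^247 ≡ 509 · 522 · 165 · 393 · 307 · 36 · 6 ≡ 393 (mod 989).
Squaring chain: 393 → 165; never reaches −1, so base 6 is a Miller–Rabin witness that 989 is composite.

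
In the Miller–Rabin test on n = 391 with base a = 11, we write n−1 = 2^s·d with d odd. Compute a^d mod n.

107

391 − 1 = 390 = 2^1 · 195, so d = 195.
11^1 ≡ 11 (mod 391)
11^2 ≡ 11^2 = 121 ≡ 121 (mod 391)
11^4 ≡ 121^2 = 14641 ≡ 174 (mod 391)
11^8 ≡ 174^2 = 30276 ≡ 169 (mod 391)
11^16 ≡ 169^2 = 28561 ≡ 18 (mod 391)
11^32 ≡ 18^2 = 324 ≡ 324 (mod 391)
11^64 ≡ 324^2 = 104976 ≡ 188 (mod 391)
11^128 ≡ 188^2 = 35344 ≡ 154 (mod 391)
195 = 128 + 64 + 2 + 1 in binary powers of 2.
So 11^195 ≡ 154 · 188 · 121 · 11 ≡ 107 (mod 391).
Squaring chain: 107; never reaches −1, so base 11 is a Miller–Rabin witness that 391 is composite.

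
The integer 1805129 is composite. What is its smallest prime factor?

47

1805129 is odd.
Digit sum 26, not divisible by 3.
Ends in 9: not divisible by 5.
7: 1805129 = 7·257875 + 4
11: 1805129 = 11·164102 + 7
13: 1805129 = 13·138856 + 1
17: 1805129 = 17·106184 + 1
19: 1805129 = 19·95006 + 15
23: 1805129 = 23·78483 + 20
29: 1805129 = 29·62245 + 24
31: 1805129 = 31·58229 + 30
37: 1805129 = 37·48787 + 10
41: 1805129 = 41·44027 + 22
43: 1805129 = 43·41979 + 32
47: 1805129 = 47·38407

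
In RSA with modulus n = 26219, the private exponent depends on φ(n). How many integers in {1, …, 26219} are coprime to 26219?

25896

Factor: 26219 = 157 · 167.
φ(26219) = (157−1) · (167−1) = 156 · 166 = 25896.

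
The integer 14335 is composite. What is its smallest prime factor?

14335 is odd.
Digit sum 16, not divisible by 3.
Ends in 5: divisible by 5.

5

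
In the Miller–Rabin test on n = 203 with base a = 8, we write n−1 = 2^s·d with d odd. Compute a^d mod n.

155

203 − 1 = 202 = 2^1 · 101, so d = 101.
8^1 ≡ 8 (mod 203)
8^2 ≡ 8^2 = 64 ≡ 64 (mod 203)
8^4 ≡ 64^2 = 4096 ≡ 36 (mod 203)
8^8 ≡ 36^2 = 1296 ≡ 78 (mod 203)
8^16 ≡ 78^2 = 6084 ≡ 197 (mod 203)
8^32 ≡ 197^2 = 38809 ≡ 36 (mod 203)
8^64 ≡ 36^2 = 1296 ≡ 78 (mod 203)
101 = 64 + 32 + 4 + 1 in binary powers of 2.
So 8^101 ≡ 78 · 36 · 36 · 8 ≡ 155 (mod 203).
Squaring chain: 155; never reaches −1, so base 8 is a Miller–Rabin witness that 203 is composite.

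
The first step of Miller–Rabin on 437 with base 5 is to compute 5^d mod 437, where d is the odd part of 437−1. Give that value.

290

437 − 1 = 436 = 2^2 · 109, so d = 109.
5^1 ≡ 5 (mod 437)
5^2 ≡ 5^2 = 25 ≡ 25 (mod 437)
5^4 ≡ 25^2 = 625 ≡ 188 (mod 437)
5^8 ≡ 188^2 = 35344 ≡ 384 (mod 437)
5^16 ≡ 384^2 = 147456 ≡ 187 (mod 437)
5^32 ≡ 187^2 = 34969 ≡ 9 (mod 437)
5^64 ≡ 9^2 = 81 ≡ 81 (mod 437)
109 = 64 + 32 + 8 + 4 + 1 in binary powers of 2.
So 5^109 ≡ 81 · 9 · 384 · 188 · 5 ≡ 290 (mod 437).
Squaring chain: 290 → 196; never reaches −1, so base 5 is a Miller–Rabin witness that 437 is composite.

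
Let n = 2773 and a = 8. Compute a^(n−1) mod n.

8^1 ≡ 8 (mod 2773)
8^2 ≡ 8^2 = 64 ≡ 64 (mod 2773)
8^4 ≡ 64^2 = 4096 ≡ 1323 (mod 2773)
8^8 ≡ 1323^2 = 1750329 ≡ 566 (mod 2773)
8^16 ≡ 566^2 = 320356 ≡ 1461 (mod 2773)
8^32 ≡ 1461^2 = 2134521 ≡ 2084 (mod 2773)
8^64 ≡ 2084^2 = 4343056 ≡ 538 (mod 2773)
8^128 ≡ 538^2 = 289444 ≡ 1052 (mod 2773)
8^256 ≡ 1052^2 = 1106704 ≡ 277 (mod 2773)
8^512 ≡ 277^2 = 76729 ≡ 1858 (mod 2773)
8^1024 ≡ 1858^2 = 3452164 ≡ 2552 (mod 2773)
8^2048 ≡ 2552^2 = 6512704 ≡ 1700 (mod 2773)
2772 = 2048 + 512 + 128 + 64 + 16 + 4 in binary powers of 2.
So 8^2772 ≡ 1700 · 1858 · 1052 · 538 · 1461 · 1323 ≡ 1941 (mod 2773).
Since 1941 ≠ 1, base 8 is a Fermat witness: 2773 is composite.

1941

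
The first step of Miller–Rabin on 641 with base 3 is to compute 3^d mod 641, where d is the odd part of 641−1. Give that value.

243

641 − 1 = 640 = 2^7 · 5, so d = 5.
3^1 ≡ 3 (mod 641)
3^2 ≡ 3^2 = 9 ≡ 9 (mod 641)
3^4 ≡ 9^2 = 81 ≡ 81 (mod 641)
5 = 4 + 1 in binary powers of 2.
So 3^5 ≡ 81 · 3 ≡ 243 (mod 641).
Squaring chain: 243 → 77 → 160 → 601 → 318 → 487 → 640; reaches −1, so base 3 does not prove 641 composite.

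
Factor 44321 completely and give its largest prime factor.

44321 = 23 · 1927
1927 = 41 · 47
47 is prime.
So 44321 = 23 · 41 · 47; the largest prime factor is 47.

47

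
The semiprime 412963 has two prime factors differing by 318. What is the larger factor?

Since p = q + 318, we have 412963 = q(q + 318), so q² + 318q − 412963 = 0.
Discriminant: 318² + 4·412963 = 101124 + 1651852 = 1752976; √1752976 = 1324.
q = (−318 + 1324)/2 = 503, and p = q + 318 = 821.
Check: 503 · 821 = 412963.

821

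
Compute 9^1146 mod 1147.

9^1 ≡ 9 (mod 1147)
9^2 ≡ 9^2 = 81 ≡ 81 (mod 1147)
9^4 ≡ 81^2 = 6561 ≡ 826 (mod 1147)
9^8 ≡ 826^2 = 682276 ≡ 958 (mod 1147)
9^16 ≡ 958^2 = 917764 ≡ 164 (mod 1147)
9^32 ≡ 164^2 = 26896 ≡ 515 (mod 1147)
9^64 ≡ 515^2 = 265225 ≡ 268 (mod 1147)
9^128 ≡ 268^2 = 71824 ≡ 710 (mod 1147)
9^256 ≡ 710^2 = 504100 ≡ 567 (mod 1147)
9^512 ≡ 567^2 = 321489 ≡ 329 (mod 1147)
9^1024 ≡ 329^2 = 108241 ≡ 423 (mod 1147)
1146 = 1024 + 64 + 32 + 16 + 8 + 2 in binary powers of 2.
So 9^1146 ≡ 423 · 268 · 515 · 164 · 958 · 81 ≡ 1062 (mod 1147).
Since 1062 ≠ 1, base 9 is a Fermat witness: 1147 is composite.

1062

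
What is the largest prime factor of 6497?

89

6497 = 73 · 89
89 is prime.
So 6497 = 73 · 89; the largest prime factor is 89.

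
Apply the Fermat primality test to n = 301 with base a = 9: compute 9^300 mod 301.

176

9^1 ≡ 9 (mod 301)
9^2 ≡ 9^2 = 81 ≡ 81 (mod 301)
9^4 ≡ 81^2 = 6561 ≡ 240 (mod 301)
9^8 ≡ 240^2 = 57600 ≡ 109 (mod 301)
9^16 ≡ 109^2 = 11881 ≡ 142 (mod 301)
9^32 ≡ 142^2 = 20164 ≡ 298 (mod 301)
9^64 ≡ 298^2 = 88804 ≡ 9 (mod 301)
9^128 ≡ 9^2 = 81 ≡ 81 (mod 301)
9^256 ≡ 81^2 = 6561 ≡ 240 (mod 301)
300 = 256 + 32 + 8 + 4 in binary powers of 2.
So 9^300 ≡ 240 · 298 · 109 · 240 ≡ 176 (mod 301).
Since 176 ≠ 1, base 9 is a Fermat witness: 301 is composite.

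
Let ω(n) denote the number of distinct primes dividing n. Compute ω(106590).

106590 = 2 · 53295
53295 = 3 · 17765
17765 = 5 · 3553
3553 = 11 · 323
323 = 17 · 19
106590 = 2 · 3 · 5 · 11 · 17 · 19, which has 6 distinct prime factors.

6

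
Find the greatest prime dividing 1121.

59

1121 = 19 · 59
59 is prime.
So 1121 = 19 · 59; the largest prime factor is 59.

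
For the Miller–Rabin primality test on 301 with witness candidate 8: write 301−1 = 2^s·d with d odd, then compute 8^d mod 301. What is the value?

260

301 − 1 = 300 = 2^2 · 75, so d = 75.
8^1 ≡ 8 (mod 301)
8^2 ≡ 8^2 = 64 ≡ 64 (mod 301)
8^4 ≡ 64^2 = 4096 ≡ 183 (mod 301)
8^8 ≡ 183^2 = 33489 ≡ 78 (mod 301)
8^16 ≡ 78^2 = 6084 ≡ 64 (mod 301)
8^32 ≡ 64^2 = 4096 ≡ 183 (mod 301)
8^64 ≡ 183^2 = 33489 ≡ 78 (mod 301)
75 = 64 + 8 + 2 + 1 in binary powers of 2.
So 8^75 ≡ 78 · 78 · 64 · 8 ≡ 260 (mod 301).
Squaring chain: 260 → 176; never reaches −1, so base 8 is a Miller–Rabin witness that 301 is composite.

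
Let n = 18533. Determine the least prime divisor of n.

18533 is odd.
Digit sum 20, not divisible by 3.
Ends in 3: not divisible by 5.
7: 18533 = 7·2647 + 4
11: 18533 = 11·1684 + 9
13: 18533 = 13·1425 + 8
17: 18533 = 17·1090 + 3
19: 18533 = 19·975 + 8
23: 18533 = 23·805 + 18
29: 18533 = 29·639 + 2
31: 18533 = 31·597 + 26
37: 18533 = 37·500 + 33
41: 18533 = 41·452 + 1
43: 18533 = 43·431

43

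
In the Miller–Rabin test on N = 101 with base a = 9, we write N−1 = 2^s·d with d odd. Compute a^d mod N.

101 − 1 = 100 = 2^2 · 25, so d = 25.
9^1 ≡ 9 (mod 101)
9^2 ≡ 9^2 = 81 ≡ 81 (mod 101)
9^4 ≡ 81^2 = 6561 ≡ 97 (mod 101)
9^8 ≡ 97^2 = 9409 ≡ 16 (mod 101)
9^16 ≡ 16^2 = 256 ≡ 54 (mod 101)
25 = 16 + 8 + 1 in binary powers of 2.
So 9^25 ≡ 54 · 16 · 9 ≡ 100 (mod 101).
Since 9^d ≡ 100 (mod 101), base 9 does not prove 101 composite.

100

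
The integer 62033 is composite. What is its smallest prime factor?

62033 is odd.
Digit sum 14, not divisible by 3.
Ends in 3: not divisible by 5.
7: 62033 = 7·8861 + 6
11: 62033 = 11·5639 + 4
13: 62033 = 13·4771 + 10
17: 62033 = 17·3649

17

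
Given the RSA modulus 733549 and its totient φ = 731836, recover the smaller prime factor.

φ(n) = (p−1)(q−1) = n − (p+q) + 1, so p + q = 733549 − 731836 + 1 = 1714.
p and q are the roots of t² − 1714t + 733549 = 0.
Discriminant: 1714² − 4·733549 = 2937796 − 2934196 = 3600; √3600 = 60.
q = (1714 − 60)/2 = 827, p = (1714 + 60)/2 = 887.
Check: 827 · 887 = 733549.

827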